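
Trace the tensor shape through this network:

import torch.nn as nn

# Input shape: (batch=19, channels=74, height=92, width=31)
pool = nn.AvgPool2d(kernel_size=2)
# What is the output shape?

Input shape: (19, 74, 92, 31)
Output shape: (19, 74, 46, 15)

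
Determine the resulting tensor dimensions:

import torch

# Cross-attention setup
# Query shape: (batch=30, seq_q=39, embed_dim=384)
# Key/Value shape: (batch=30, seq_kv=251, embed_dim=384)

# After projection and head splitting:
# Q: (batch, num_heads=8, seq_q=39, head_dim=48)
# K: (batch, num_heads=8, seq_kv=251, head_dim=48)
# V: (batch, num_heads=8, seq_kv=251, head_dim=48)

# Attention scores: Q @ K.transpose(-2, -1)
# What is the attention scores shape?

Input shape: (30, 39, 384)
Output shape: (30, 8, 39, 251)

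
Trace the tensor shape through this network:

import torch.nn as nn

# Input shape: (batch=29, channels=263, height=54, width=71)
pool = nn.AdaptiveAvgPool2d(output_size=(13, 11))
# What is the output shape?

Input shape: (29, 263, 54, 71)
Output shape: (29, 263, 13, 11)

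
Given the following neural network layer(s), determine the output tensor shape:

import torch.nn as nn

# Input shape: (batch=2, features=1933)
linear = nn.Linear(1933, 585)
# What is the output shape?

Input shape: (2, 1933)
Output shape: (2, 585)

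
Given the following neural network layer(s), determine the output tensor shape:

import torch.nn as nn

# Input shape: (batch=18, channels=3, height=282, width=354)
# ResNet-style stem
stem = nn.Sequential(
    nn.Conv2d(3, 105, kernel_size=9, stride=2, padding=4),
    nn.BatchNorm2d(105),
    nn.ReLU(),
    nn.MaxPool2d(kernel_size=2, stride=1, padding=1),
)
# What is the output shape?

Input shape: (18, 3, 282, 354)
  -> after Conv2d 9x9 stride=2: (18, 105, 141, 177)
Output shape: (18, 105, 142, 178)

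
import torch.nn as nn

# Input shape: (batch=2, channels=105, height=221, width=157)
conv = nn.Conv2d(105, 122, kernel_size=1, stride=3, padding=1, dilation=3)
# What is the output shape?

Input shape: (2, 105, 221, 157)
Output shape: (2, 122, 75, 53)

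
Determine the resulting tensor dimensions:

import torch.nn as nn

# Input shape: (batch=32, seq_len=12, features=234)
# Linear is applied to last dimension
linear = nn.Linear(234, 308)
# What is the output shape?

Input shape: (32, 12, 234)
Output shape: (32, 12, 308)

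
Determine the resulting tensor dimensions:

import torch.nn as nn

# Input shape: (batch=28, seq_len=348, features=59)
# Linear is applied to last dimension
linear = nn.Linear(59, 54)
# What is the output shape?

Input shape: (28, 348, 59)
Output shape: (28, 348, 54)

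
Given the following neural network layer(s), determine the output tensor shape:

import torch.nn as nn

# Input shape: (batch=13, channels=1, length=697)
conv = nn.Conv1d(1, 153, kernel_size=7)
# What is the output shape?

Input shape: (13, 1, 697)
Output shape: (13, 153, 691)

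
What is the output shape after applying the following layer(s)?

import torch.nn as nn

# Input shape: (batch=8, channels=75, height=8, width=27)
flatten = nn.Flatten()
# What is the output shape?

Input shape: (8, 75, 8, 27)
Output shape: (8, 16200)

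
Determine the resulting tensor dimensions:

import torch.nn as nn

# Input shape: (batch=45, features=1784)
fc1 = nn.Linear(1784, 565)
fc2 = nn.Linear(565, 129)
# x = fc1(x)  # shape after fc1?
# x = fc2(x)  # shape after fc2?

Input shape: (45, 1784)
  -> after fc1: (45, 565)
Output shape: (45, 129)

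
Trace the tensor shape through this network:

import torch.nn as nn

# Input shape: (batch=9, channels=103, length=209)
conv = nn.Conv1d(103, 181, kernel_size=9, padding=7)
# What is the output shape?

Input shape: (9, 103, 209)
Output shape: (9, 181, 215)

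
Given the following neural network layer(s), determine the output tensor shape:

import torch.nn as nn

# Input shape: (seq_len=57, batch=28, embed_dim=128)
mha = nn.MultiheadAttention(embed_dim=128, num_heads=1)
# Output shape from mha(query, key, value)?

Input shape: (57, 28, 128)
Output shape: (57, 28, 128)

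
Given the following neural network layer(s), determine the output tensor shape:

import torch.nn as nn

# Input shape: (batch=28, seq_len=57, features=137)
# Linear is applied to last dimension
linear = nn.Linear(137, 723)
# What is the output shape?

Input shape: (28, 57, 137)
Output shape: (28, 57, 723)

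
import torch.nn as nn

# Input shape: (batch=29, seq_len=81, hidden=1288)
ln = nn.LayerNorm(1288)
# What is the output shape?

Input shape: (29, 81, 1288)
Output shape: (29, 81, 1288)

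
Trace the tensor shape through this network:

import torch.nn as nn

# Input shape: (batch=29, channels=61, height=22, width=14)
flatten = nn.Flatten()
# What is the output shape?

Input shape: (29, 61, 22, 14)
Output shape: (29, 18788)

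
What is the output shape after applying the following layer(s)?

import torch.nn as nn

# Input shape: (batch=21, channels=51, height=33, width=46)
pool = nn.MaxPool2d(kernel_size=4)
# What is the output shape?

Input shape: (21, 51, 33, 46)
Output shape: (21, 51, 8, 11)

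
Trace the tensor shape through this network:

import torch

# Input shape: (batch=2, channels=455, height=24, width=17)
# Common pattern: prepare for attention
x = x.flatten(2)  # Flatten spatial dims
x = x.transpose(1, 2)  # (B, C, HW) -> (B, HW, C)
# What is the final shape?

Input shape: (2, 455, 24, 17)
  -> after flatten(2): (2, 455, 408)
Output shape: (2, 408, 455)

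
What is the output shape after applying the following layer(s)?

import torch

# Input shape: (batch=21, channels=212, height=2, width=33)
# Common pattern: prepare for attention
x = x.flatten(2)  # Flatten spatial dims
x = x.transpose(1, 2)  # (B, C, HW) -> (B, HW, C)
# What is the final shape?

Input shape: (21, 212, 2, 33)
  -> after flatten(2): (21, 212, 66)
Output shape: (21, 66, 212)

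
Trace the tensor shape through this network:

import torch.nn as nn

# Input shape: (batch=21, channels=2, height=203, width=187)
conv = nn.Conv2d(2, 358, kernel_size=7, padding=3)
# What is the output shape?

Input shape: (21, 2, 203, 187)
Output shape: (21, 358, 203, 187)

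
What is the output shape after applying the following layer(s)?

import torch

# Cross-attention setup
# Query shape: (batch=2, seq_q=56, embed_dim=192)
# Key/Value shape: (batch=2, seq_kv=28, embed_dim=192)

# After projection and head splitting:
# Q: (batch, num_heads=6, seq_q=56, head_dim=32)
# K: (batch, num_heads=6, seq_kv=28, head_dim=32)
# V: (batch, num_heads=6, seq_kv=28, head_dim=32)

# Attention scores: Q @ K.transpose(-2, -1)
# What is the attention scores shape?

Input shape: (2, 56, 192)
Output shape: (2, 6, 56, 28)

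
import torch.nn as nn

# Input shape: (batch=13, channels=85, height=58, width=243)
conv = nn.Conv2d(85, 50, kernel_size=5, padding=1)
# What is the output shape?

Input shape: (13, 85, 58, 243)
Output shape: (13, 50, 56, 241)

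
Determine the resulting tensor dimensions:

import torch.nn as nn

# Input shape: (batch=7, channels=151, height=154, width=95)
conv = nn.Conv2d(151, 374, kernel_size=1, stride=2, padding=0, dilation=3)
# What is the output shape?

Input shape: (7, 151, 154, 95)
Output shape: (7, 374, 77, 48)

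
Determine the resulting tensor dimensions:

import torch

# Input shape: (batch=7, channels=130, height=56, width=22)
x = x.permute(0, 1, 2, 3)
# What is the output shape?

Input shape: (7, 130, 56, 22)
Output shape: (7, 130, 56, 22)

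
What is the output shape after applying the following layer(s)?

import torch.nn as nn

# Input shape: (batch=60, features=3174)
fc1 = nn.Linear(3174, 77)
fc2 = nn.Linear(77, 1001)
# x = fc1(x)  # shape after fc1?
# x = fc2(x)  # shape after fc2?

Input shape: (60, 3174)
  -> after fc1: (60, 77)
Output shape: (60, 1001)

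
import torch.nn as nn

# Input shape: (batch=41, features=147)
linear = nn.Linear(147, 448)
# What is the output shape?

Input shape: (41, 147)
Output shape: (41, 448)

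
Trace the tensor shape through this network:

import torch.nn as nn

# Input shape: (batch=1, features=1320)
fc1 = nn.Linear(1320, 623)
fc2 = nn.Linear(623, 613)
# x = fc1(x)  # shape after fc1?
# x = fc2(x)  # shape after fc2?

Input shape: (1, 1320)
  -> after fc1: (1, 623)
Output shape: (1, 613)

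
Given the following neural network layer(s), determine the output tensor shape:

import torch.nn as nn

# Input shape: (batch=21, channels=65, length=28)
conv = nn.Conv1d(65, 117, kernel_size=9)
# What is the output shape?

Input shape: (21, 65, 28)
Output shape: (21, 117, 20)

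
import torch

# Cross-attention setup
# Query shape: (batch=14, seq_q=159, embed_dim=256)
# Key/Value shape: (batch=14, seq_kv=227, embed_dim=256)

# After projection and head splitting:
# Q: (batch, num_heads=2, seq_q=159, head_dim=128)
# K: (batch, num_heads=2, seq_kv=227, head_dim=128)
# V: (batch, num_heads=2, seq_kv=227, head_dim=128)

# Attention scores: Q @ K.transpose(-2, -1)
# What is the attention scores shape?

Input shape: (14, 159, 256)
Output shape: (14, 2, 159, 227)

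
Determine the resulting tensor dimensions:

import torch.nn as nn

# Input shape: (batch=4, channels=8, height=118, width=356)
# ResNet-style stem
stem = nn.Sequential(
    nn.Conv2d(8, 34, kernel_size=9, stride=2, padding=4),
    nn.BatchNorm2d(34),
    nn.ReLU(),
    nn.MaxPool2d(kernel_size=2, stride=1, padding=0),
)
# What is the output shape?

Input shape: (4, 8, 118, 356)
  -> after Conv2d 9x9 stride=2: (4, 34, 59, 178)
Output shape: (4, 34, 58, 177)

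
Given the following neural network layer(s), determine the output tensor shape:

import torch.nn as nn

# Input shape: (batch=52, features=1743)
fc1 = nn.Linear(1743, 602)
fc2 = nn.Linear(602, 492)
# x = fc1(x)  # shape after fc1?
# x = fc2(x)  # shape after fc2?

Input shape: (52, 1743)
  -> after fc1: (52, 602)
Output shape: (52, 492)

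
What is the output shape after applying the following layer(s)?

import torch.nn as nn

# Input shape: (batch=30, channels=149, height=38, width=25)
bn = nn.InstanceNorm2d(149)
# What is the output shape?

Input shape: (30, 149, 38, 25)
Output shape: (30, 149, 38, 25)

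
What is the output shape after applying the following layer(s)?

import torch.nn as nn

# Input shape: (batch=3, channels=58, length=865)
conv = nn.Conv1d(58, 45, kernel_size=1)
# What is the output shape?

Input shape: (3, 58, 865)
Output shape: (3, 45, 865)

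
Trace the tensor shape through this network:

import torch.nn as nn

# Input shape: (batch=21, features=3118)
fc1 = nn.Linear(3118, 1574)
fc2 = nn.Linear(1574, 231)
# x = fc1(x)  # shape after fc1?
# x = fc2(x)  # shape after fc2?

Input shape: (21, 3118)
  -> after fc1: (21, 1574)
Output shape: (21, 231)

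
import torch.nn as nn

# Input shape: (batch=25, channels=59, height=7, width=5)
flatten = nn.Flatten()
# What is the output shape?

Input shape: (25, 59, 7, 5)
Output shape: (25, 2065)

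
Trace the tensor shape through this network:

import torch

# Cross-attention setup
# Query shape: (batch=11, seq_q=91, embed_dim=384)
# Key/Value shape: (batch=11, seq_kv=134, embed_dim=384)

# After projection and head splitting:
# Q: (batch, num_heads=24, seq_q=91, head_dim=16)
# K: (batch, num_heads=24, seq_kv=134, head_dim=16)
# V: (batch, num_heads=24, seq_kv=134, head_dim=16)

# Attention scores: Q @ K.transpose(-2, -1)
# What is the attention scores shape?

Input shape: (11, 91, 384)
Output shape: (11, 24, 91, 134)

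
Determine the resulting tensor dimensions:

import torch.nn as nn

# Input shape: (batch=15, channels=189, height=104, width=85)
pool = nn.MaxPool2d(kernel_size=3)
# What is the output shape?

Input shape: (15, 189, 104, 85)
Output shape: (15, 189, 34, 28)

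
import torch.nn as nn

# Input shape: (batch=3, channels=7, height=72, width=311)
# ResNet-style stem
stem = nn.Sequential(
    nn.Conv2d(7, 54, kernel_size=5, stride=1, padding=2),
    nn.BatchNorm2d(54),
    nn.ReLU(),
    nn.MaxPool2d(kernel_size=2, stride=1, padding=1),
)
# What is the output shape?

Input shape: (3, 7, 72, 311)
  -> after Conv2d 5x5 stride=1: (3, 54, 72, 311)
Output shape: (3, 54, 73, 312)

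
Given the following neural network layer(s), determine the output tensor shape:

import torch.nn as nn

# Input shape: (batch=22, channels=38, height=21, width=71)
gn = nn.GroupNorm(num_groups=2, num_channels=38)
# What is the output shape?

Input shape: (22, 38, 21, 71)
Output shape: (22, 38, 21, 71)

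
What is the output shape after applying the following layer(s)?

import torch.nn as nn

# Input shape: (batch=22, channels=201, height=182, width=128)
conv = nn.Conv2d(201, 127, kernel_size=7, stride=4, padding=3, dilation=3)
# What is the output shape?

Input shape: (22, 201, 182, 128)
Output shape: (22, 127, 43, 29)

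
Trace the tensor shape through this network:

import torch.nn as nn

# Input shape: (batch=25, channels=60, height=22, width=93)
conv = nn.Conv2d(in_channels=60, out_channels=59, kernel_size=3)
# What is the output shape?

Input shape: (25, 60, 22, 93)
Output shape: (25, 59, 20, 91)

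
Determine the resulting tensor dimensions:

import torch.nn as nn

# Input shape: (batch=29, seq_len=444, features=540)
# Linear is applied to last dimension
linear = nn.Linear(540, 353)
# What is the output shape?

Input shape: (29, 444, 540)
Output shape: (29, 444, 353)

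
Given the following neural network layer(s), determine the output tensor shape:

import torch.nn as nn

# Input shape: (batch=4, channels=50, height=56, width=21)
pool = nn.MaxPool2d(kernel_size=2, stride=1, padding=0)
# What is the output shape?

Input shape: (4, 50, 56, 21)
Output shape: (4, 50, 55, 20)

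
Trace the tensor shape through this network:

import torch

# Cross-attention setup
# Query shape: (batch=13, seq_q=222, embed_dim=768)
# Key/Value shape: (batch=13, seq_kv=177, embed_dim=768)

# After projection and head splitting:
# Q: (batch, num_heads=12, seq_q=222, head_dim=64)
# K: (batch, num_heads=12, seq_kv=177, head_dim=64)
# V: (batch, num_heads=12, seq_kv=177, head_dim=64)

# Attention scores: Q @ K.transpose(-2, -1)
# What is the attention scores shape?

Input shape: (13, 222, 768)
Output shape: (13, 12, 222, 177)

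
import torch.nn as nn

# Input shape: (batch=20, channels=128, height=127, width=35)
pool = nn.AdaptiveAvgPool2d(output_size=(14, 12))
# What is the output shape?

Input shape: (20, 128, 127, 35)
Output shape: (20, 128, 14, 12)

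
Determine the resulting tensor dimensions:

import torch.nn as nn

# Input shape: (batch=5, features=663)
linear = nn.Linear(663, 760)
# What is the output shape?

Input shape: (5, 663)
Output shape: (5, 760)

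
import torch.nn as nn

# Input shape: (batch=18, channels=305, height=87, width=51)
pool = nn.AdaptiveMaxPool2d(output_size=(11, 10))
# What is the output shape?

Input shape: (18, 305, 87, 51)
Output shape: (18, 305, 11, 10)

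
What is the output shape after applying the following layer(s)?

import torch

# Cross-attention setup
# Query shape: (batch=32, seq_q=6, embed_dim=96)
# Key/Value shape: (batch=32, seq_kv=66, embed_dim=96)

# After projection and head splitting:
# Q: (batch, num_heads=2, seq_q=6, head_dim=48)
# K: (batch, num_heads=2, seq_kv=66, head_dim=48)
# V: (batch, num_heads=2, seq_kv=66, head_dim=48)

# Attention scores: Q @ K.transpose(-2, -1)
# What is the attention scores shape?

Input shape: (32, 6, 96)
Output shape: (32, 2, 6, 66)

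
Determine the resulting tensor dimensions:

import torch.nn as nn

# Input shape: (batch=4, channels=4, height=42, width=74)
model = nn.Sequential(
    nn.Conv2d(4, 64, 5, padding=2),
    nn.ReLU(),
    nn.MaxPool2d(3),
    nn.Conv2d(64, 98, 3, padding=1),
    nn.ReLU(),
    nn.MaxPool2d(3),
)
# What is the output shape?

Input shape: (4, 4, 42, 74)
  -> after first Conv2d: (4, 64, 42, 74)
  -> after first MaxPool2d: (4, 64, 14, 24)
  -> after second Conv2d: (4, 98, 14, 24)
Output shape: (4, 98, 4, 8)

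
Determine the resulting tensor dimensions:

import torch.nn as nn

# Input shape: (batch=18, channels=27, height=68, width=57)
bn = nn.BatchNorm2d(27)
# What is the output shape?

Input shape: (18, 27, 68, 57)
Output shape: (18, 27, 68, 57)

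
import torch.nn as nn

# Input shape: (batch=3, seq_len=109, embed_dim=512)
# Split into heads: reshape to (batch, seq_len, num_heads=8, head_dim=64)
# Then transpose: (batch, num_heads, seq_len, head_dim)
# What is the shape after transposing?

Input shape: (3, 109, 512)
  -> after reshape: (3, 109, 8, 64)
Output shape: (3, 8, 109, 64)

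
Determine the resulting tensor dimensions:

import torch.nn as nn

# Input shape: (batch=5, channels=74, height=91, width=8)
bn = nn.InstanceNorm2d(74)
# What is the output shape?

Input shape: (5, 74, 91, 8)
Output shape: (5, 74, 91, 8)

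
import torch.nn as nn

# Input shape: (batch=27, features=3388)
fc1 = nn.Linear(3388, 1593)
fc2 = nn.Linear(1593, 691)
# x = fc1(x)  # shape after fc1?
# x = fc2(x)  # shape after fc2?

Input shape: (27, 3388)
  -> after fc1: (27, 1593)
Output shape: (27, 691)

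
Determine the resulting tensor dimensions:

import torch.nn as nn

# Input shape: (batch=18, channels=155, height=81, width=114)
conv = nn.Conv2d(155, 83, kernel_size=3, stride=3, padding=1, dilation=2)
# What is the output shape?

Input shape: (18, 155, 81, 114)
Output shape: (18, 83, 27, 38)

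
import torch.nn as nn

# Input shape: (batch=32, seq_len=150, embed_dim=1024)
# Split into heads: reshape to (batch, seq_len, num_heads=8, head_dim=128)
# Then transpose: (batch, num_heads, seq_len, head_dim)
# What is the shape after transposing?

Input shape: (32, 150, 1024)
  -> after reshape: (32, 150, 8, 128)
Output shape: (32, 8, 150, 128)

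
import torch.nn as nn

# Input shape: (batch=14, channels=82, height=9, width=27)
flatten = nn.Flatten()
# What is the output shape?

Input shape: (14, 82, 9, 27)
Output shape: (14, 19926)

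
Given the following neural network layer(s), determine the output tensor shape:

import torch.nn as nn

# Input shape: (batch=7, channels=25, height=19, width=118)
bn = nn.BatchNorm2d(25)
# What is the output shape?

Input shape: (7, 25, 19, 118)
Output shape: (7, 25, 19, 118)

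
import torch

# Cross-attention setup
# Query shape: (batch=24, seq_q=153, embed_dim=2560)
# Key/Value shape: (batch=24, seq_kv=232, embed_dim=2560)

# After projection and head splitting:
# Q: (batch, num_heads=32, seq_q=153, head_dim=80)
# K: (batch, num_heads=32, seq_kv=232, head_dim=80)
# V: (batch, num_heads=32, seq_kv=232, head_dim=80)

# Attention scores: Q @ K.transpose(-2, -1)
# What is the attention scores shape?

Input shape: (24, 153, 2560)
Output shape: (24, 32, 153, 232)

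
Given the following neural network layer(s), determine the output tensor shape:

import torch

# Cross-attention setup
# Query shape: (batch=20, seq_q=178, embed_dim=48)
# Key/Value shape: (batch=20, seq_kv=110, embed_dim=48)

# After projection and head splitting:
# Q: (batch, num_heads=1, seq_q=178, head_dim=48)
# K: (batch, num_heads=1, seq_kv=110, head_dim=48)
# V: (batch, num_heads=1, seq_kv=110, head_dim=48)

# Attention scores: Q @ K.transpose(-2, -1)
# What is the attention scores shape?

Input shape: (20, 178, 48)
Output shape: (20, 1, 178, 110)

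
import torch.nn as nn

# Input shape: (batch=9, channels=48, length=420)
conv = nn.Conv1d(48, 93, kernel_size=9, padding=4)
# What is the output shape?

Input shape: (9, 48, 420)
Output shape: (9, 93, 420)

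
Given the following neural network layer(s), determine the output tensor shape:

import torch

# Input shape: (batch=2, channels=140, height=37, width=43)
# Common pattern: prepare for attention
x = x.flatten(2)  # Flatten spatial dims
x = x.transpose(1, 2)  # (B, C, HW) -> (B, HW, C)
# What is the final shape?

Input shape: (2, 140, 37, 43)
  -> after flatten(2): (2, 140, 1591)
Output shape: (2, 1591, 140)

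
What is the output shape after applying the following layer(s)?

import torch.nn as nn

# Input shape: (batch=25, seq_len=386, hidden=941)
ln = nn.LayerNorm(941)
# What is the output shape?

Input shape: (25, 386, 941)
Output shape: (25, 386, 941)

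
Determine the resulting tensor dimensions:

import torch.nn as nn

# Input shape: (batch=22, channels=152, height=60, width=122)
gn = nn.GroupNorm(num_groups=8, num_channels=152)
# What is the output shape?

Input shape: (22, 152, 60, 122)
Output shape: (22, 152, 60, 122)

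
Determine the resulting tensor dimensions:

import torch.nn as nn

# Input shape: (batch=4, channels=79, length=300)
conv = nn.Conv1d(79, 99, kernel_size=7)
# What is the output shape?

Input shape: (4, 79, 300)
Output shape: (4, 99, 294)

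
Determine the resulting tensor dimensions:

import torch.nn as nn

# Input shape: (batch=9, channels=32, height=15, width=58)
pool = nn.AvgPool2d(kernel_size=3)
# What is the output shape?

Input shape: (9, 32, 15, 58)
Output shape: (9, 32, 5, 19)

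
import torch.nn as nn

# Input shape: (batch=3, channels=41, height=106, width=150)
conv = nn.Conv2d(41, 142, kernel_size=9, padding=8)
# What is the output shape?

Input shape: (3, 41, 106, 150)
Output shape: (3, 142, 114, 158)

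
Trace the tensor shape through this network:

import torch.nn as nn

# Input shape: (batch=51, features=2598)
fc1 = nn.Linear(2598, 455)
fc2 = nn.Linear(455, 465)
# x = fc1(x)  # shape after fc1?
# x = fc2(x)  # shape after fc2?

Input shape: (51, 2598)
  -> after fc1: (51, 455)
Output shape: (51, 465)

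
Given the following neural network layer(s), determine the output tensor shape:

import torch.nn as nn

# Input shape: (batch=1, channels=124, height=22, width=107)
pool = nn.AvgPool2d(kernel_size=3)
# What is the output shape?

Input shape: (1, 124, 22, 107)
Output shape: (1, 124, 7, 35)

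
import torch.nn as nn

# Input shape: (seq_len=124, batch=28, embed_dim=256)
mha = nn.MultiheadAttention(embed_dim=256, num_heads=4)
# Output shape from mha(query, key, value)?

Input shape: (124, 28, 256)
Output shape: (124, 28, 256)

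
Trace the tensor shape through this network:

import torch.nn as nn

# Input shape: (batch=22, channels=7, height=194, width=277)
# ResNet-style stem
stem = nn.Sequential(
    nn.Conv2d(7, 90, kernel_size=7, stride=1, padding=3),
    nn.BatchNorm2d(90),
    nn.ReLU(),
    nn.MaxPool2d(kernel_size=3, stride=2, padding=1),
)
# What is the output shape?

Input shape: (22, 7, 194, 277)
  -> after Conv2d 7x7 stride=1: (22, 90, 194, 277)
Output shape: (22, 90, 97, 139)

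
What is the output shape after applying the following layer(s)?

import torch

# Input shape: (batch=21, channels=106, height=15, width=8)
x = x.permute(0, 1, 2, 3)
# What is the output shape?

Input shape: (21, 106, 15, 8)
Output shape: (21, 106, 15, 8)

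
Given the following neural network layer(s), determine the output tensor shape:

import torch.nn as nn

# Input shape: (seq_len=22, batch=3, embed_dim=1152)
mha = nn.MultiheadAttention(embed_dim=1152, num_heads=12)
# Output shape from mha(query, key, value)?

Input shape: (22, 3, 1152)
Output shape: (22, 3, 1152)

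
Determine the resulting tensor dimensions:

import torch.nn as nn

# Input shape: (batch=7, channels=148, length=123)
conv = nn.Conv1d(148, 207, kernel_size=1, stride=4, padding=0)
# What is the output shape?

Input shape: (7, 148, 123)
Output shape: (7, 207, 31)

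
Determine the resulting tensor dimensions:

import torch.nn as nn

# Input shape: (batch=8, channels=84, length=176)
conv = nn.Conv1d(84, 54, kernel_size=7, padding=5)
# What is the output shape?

Input shape: (8, 84, 176)
Output shape: (8, 54, 180)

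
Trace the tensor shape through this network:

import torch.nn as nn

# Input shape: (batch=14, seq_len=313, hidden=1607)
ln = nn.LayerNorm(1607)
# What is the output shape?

Input shape: (14, 313, 1607)
Output shape: (14, 313, 1607)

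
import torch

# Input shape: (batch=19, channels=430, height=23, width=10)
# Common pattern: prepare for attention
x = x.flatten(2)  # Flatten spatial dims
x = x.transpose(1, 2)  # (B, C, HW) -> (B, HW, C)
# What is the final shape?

Input shape: (19, 430, 23, 10)
  -> after flatten(2): (19, 430, 230)
Output shape: (19, 230, 430)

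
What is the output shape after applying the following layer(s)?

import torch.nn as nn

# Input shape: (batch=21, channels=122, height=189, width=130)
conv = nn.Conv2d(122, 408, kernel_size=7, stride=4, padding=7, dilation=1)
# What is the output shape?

Input shape: (21, 122, 189, 130)
Output shape: (21, 408, 50, 35)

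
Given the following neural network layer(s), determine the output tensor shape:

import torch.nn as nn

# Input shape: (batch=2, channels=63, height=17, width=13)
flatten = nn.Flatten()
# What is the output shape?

Input shape: (2, 63, 17, 13)
Output shape: (2, 13923)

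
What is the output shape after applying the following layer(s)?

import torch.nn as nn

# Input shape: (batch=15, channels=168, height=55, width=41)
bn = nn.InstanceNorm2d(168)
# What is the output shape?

Input shape: (15, 168, 55, 41)
Output shape: (15, 168, 55, 41)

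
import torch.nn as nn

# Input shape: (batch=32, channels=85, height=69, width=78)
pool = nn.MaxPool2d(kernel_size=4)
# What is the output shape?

Input shape: (32, 85, 69, 78)
Output shape: (32, 85, 17, 19)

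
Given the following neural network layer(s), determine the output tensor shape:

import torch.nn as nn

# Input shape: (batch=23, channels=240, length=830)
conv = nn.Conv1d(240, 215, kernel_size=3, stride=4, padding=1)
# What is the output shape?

Input shape: (23, 240, 830)
Output shape: (23, 215, 208)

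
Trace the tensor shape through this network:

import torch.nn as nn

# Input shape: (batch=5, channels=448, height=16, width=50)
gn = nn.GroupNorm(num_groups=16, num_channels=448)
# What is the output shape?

Input shape: (5, 448, 16, 50)
Output shape: (5, 448, 16, 50)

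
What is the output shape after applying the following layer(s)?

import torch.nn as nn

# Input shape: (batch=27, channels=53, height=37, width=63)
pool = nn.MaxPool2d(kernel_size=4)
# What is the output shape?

Input shape: (27, 53, 37, 63)
Output shape: (27, 53, 9, 15)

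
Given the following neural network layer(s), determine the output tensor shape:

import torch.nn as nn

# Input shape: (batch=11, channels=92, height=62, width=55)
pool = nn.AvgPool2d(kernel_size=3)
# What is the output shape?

Input shape: (11, 92, 62, 55)
Output shape: (11, 92, 20, 18)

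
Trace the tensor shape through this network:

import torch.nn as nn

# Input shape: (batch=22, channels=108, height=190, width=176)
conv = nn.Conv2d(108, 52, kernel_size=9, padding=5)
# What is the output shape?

Input shape: (22, 108, 190, 176)
Output shape: (22, 52, 192, 178)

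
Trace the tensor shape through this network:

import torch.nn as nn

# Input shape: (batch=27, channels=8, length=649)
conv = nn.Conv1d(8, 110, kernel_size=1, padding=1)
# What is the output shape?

Input shape: (27, 8, 649)
Output shape: (27, 110, 651)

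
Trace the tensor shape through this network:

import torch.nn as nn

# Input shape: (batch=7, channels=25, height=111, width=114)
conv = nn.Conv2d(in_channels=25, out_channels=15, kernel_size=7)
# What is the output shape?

Input shape: (7, 25, 111, 114)
Output shape: (7, 15, 105, 108)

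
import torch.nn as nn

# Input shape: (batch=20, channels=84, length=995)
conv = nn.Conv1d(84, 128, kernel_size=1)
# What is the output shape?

Input shape: (20, 84, 995)
Output shape: (20, 128, 995)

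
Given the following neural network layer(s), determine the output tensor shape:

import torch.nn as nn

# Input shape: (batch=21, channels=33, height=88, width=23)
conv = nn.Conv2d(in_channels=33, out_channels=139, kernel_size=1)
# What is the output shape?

Input shape: (21, 33, 88, 23)
Output shape: (21, 139, 88, 23)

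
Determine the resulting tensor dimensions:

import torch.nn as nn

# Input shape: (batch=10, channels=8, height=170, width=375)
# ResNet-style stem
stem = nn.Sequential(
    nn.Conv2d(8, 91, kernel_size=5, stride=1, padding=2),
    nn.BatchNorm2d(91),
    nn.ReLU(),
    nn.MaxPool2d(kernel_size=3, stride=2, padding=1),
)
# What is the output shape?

Input shape: (10, 8, 170, 375)
  -> after Conv2d 5x5 stride=1: (10, 91, 170, 375)
Output shape: (10, 91, 85, 188)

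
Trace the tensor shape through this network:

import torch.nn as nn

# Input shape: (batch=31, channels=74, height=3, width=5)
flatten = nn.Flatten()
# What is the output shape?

Input shape: (31, 74, 3, 5)
Output shape: (31, 1110)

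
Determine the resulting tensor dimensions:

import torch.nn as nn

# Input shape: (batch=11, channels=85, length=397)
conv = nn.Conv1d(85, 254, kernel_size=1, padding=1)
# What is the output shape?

Input shape: (11, 85, 397)
Output shape: (11, 254, 399)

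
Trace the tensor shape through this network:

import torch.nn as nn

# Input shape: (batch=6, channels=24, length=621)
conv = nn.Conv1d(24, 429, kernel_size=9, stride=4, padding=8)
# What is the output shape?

Input shape: (6, 24, 621)
Output shape: (6, 429, 158)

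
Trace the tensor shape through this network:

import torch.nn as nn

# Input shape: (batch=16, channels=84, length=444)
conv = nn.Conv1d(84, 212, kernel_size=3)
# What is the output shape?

Input shape: (16, 84, 444)
Output shape: (16, 212, 442)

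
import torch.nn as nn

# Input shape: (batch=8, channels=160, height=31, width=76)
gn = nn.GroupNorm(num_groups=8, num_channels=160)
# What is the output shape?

Input shape: (8, 160, 31, 76)
Output shape: (8, 160, 31, 76)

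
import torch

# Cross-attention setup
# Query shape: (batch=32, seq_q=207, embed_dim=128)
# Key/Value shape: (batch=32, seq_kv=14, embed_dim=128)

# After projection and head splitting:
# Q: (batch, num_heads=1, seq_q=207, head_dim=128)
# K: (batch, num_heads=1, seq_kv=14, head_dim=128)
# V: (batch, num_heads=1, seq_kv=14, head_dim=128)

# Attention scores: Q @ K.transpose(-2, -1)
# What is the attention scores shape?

Input shape: (32, 207, 128)
Output shape: (32, 1, 207, 14)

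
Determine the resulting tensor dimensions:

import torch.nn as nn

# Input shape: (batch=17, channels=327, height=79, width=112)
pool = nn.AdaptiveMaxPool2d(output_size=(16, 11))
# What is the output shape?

Input shape: (17, 327, 79, 112)
Output shape: (17, 327, 16, 11)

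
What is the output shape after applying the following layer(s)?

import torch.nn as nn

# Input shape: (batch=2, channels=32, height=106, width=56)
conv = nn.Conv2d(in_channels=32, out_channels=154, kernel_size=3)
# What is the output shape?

Input shape: (2, 32, 106, 56)
Output shape: (2, 154, 104, 54)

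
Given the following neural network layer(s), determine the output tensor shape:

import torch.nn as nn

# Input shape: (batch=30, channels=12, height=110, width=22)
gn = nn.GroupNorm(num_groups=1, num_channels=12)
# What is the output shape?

Input shape: (30, 12, 110, 22)
Output shape: (30, 12, 110, 22)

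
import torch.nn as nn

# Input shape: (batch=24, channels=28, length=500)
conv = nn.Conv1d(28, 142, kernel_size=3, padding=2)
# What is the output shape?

Input shape: (24, 28, 500)
Output shape: (24, 142, 502)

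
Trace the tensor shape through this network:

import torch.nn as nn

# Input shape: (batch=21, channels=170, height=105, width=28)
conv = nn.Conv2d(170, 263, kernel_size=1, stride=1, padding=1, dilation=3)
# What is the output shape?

Input shape: (21, 170, 105, 28)
Output shape: (21, 263, 107, 30)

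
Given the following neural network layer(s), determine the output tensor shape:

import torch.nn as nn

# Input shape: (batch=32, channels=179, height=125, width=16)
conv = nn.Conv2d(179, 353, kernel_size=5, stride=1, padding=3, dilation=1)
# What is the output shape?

Input shape: (32, 179, 125, 16)
Output shape: (32, 353, 127, 18)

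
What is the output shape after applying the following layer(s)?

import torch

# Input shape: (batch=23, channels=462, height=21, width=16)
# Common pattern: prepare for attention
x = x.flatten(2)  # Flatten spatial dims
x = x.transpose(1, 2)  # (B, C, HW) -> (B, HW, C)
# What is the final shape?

Input shape: (23, 462, 21, 16)
  -> after flatten(2): (23, 462, 336)
Output shape: (23, 336, 462)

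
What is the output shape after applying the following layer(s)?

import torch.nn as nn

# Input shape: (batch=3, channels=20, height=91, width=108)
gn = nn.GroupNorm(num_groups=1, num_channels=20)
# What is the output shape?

Input shape: (3, 20, 91, 108)
Output shape: (3, 20, 91, 108)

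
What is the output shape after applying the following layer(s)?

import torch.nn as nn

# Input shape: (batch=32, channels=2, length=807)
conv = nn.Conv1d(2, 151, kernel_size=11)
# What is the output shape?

Input shape: (32, 2, 807)
Output shape: (32, 151, 797)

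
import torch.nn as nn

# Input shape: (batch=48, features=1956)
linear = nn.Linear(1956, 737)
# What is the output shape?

Input shape: (48, 1956)
Output shape: (48, 737)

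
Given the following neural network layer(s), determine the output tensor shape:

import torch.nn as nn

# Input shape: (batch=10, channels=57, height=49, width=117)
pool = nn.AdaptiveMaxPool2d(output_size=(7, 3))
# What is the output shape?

Input shape: (10, 57, 49, 117)
Output shape: (10, 57, 7, 3)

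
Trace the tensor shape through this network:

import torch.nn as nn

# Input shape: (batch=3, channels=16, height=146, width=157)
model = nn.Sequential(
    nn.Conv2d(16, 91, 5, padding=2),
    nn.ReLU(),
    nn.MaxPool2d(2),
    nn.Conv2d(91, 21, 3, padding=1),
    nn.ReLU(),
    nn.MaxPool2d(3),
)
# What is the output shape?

Input shape: (3, 16, 146, 157)
  -> after first Conv2d: (3, 91, 146, 157)
  -> after first MaxPool2d: (3, 91, 73, 78)
  -> after second Conv2d: (3, 21, 73, 78)
Output shape: (3, 21, 24, 26)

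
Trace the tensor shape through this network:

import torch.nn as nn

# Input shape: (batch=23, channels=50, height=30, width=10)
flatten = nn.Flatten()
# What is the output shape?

Input shape: (23, 50, 30, 10)
Output shape: (23, 15000)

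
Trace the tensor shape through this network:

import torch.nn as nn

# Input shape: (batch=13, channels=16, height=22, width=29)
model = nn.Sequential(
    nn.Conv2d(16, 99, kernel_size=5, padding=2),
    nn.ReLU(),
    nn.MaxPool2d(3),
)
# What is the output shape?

Input shape: (13, 16, 22, 29)
  -> after Conv2d: (13, 99, 22, 29)
  -> after ReLU: (13, 99, 22, 29)
Output shape: (13, 99, 7, 9)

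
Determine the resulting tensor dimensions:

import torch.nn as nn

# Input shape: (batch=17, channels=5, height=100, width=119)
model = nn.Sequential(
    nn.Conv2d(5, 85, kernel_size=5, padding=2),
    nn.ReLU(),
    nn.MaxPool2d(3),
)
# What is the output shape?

Input shape: (17, 5, 100, 119)
  -> after Conv2d: (17, 85, 100, 119)
  -> after ReLU: (17, 85, 100, 119)
Output shape: (17, 85, 33, 39)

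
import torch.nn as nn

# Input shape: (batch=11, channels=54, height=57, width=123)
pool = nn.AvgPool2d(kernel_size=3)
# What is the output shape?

Input shape: (11, 54, 57, 123)
Output shape: (11, 54, 19, 41)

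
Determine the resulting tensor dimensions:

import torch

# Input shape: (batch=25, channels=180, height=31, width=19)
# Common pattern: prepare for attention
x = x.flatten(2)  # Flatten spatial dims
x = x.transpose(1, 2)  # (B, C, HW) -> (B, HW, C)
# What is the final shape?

Input shape: (25, 180, 31, 19)
  -> after flatten(2): (25, 180, 589)
Output shape: (25, 589, 180)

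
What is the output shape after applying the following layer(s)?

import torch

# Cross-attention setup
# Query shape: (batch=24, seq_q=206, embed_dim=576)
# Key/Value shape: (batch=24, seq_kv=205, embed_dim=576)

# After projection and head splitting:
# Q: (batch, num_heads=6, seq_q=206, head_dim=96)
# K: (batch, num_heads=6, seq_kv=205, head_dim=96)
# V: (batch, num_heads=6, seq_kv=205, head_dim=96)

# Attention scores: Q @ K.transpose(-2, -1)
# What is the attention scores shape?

Input shape: (24, 206, 576)
Output shape: (24, 6, 206, 205)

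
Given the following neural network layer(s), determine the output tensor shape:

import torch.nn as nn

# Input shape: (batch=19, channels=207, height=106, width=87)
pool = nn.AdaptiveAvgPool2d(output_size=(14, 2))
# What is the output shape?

Input shape: (19, 207, 106, 87)
Output shape: (19, 207, 14, 2)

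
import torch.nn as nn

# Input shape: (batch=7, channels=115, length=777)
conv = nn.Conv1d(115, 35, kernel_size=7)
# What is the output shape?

Input shape: (7, 115, 777)
Output shape: (7, 35, 771)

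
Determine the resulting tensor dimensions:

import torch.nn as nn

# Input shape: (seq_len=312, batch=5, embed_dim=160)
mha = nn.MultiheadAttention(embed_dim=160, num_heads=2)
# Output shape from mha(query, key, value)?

Input shape: (312, 5, 160)
Output shape: (312, 5, 160)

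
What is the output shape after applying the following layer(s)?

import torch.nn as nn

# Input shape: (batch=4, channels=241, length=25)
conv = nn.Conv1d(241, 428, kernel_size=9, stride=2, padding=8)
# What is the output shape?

Input shape: (4, 241, 25)
Output shape: (4, 428, 17)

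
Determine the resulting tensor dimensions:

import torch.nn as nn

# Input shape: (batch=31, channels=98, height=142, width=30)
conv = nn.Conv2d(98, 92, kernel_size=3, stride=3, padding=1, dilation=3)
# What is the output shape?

Input shape: (31, 98, 142, 30)
Output shape: (31, 92, 46, 9)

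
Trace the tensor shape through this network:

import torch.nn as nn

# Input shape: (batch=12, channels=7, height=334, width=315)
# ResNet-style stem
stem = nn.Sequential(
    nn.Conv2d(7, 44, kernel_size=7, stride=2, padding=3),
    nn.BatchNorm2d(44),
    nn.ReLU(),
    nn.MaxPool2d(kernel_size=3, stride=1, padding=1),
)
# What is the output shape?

Input shape: (12, 7, 334, 315)
  -> after Conv2d 7x7 stride=2: (12, 44, 167, 158)
Output shape: (12, 44, 167, 158)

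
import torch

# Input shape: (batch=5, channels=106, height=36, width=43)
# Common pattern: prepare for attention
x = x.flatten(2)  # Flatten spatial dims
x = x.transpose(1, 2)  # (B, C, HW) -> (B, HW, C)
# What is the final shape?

Input shape: (5, 106, 36, 43)
  -> after flatten(2): (5, 106, 1548)
Output shape: (5, 1548, 106)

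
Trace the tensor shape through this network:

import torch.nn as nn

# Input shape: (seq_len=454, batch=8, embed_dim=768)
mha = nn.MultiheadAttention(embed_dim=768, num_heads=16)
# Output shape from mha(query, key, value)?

Input shape: (454, 8, 768)
Output shape: (454, 8, 768)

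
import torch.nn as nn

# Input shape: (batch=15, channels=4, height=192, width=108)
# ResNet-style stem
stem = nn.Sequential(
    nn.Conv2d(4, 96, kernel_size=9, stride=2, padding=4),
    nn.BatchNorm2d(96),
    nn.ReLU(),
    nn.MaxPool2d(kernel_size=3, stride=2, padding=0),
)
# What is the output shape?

Input shape: (15, 4, 192, 108)
  -> after Conv2d 9x9 stride=2: (15, 96, 96, 54)
Output shape: (15, 96, 47, 26)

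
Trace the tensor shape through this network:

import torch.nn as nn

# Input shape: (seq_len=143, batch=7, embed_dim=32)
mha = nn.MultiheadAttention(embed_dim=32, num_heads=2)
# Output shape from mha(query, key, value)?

Input shape: (143, 7, 32)
Output shape: (143, 7, 32)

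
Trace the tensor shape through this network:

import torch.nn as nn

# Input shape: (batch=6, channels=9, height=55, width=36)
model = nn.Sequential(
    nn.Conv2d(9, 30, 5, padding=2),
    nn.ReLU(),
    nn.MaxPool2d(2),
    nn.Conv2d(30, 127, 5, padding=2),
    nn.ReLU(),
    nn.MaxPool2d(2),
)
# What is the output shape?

Input shape: (6, 9, 55, 36)
  -> after first Conv2d: (6, 30, 55, 36)
  -> after first MaxPool2d: (6, 30, 27, 18)
  -> after second Conv2d: (6, 127, 27, 18)
Output shape: (6, 127, 13, 9)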